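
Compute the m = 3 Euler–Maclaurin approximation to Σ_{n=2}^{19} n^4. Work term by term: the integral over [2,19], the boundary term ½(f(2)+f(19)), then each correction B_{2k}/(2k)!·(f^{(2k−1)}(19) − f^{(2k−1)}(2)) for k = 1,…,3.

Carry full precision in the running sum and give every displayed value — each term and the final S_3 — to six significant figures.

S_3 ≈ 562665

Integral: ∫_2^19 x^4 dx = 495213.
½[f(2) + f(19)] = ½[16.0000 + 130321] = 65168.5.
Integral + boundary = 560382.
Correction k=1: B_{2}/2! · (f^{(1)}(19) − f^{(1)}(2)) = 1/12 · (27436.0 − 32.0000) = 2283.67.
Partial sum through k=1: 562666.
Correction k=2: B_{4}/4! · (f^{(3)}(19) − f^{(3)}(2)) = −1/720 · (456.000 − 48.0000) = -0.566667.
Partial sum through k=2: 562665.
Correction k=3: B_{6}/6! · (f^{(5)}(19) − f^{(5)}(2)) = 1/30240 · (0.00000 − 0.00000) = 0.00000.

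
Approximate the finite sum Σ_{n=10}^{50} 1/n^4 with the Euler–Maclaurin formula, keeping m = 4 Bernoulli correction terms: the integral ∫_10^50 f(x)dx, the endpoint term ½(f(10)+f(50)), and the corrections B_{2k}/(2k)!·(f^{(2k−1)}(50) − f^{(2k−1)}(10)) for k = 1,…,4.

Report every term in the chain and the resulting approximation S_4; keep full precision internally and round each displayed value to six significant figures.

∫_10^50 1/x^4 dx evaluates to 0.000330667.
Boundary: ½(f(10) + f(50)) = ½(0.000100000 + 1.60000e-07) = 5.00800e-05.
Integral + boundary = 0.000380747.
Order-1 term: 1/12 · (-1.28000e-08 − (-4.00000e-05)) = 3.33227e-06.
After k=1: 0.000384079.
Order-2 term: −1/720 · (-1.53600e-10 − (-1.20000e-05)) = -1.66665e-08.
After k=2: 0.000384062.
Order-3 term: 1/30240 · (-3.44064e-12 − (-6.72000e-06)) = 2.22222e-10.
After k=3: 0.000384062.
Order-4 term: −1/1209600 · (-1.23863e-13 − (-6.04800e-06)) = -5.00000e-12.

S_4 ≈ 0.000384062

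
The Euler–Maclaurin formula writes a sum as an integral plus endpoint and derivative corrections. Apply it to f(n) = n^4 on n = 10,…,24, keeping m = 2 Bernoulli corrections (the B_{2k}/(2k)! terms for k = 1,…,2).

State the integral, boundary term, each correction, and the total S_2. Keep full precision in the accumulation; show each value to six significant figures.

S_2 ≈ 1.74769e+06

∫_10^24 x^4 dx evaluates to 1.57252e+06.
Boundary: ½(f(10) + f(24)) = ½(10000.0 + 331776) = 170888.
So far: 1.74341e+06.
Correction k=1: B_{2}/2! · (f^{(1)}(24) − f^{(1)}(10)) = 1/12 · (55296.0 − 4000.00) = 4274.67.
Partial sum through k=1: 1.74769e+06.
Correction k=2: B_{4}/4! · (f^{(3)}(24) − f^{(3)}(10)) = −1/720 · (576.000 − 240.000) = -0.466667.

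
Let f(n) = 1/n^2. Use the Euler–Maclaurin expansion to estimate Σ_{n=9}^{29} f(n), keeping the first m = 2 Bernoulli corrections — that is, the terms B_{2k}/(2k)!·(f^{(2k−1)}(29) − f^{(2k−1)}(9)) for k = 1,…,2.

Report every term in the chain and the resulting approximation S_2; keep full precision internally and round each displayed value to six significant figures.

The integral term ∫_9^29 1/x^2 dx = 0.0766284.
½[f(9) + f(29)] = ½[0.0123457 + 0.00118906] = 0.00676737.
Integral + boundary = 0.0833957.
Order-1 term: 1/12 · (-8.20042e-05 − (-0.00274348)) = 0.000221790.
Running total after k=1: 0.0836175.
Order-2 term: −1/720 · (-1.17010e-06 − (-0.000406442)) = -5.62878e-07.

S_2 ≈ 0.0836169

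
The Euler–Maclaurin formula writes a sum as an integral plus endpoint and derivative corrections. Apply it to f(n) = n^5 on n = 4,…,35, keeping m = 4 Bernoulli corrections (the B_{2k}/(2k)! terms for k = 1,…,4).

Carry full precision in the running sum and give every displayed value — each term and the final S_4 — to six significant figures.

S_4 ≈ 3.33263e+08

∫_4^35 x^5 dx evaluates to 3.06377e+08.
Endpoint term: (f(4) + f(35))/2 = (1024.00 + 5.25219e+07)/2 = 2.62614e+07.
Integral + boundary = 3.32638e+08.
Order-1 term: 1/12 · (7.50312e+06 − 1280.00) = 625154.
Running total after k=1: 3.33264e+08.
Order-2 term: −1/720 · (73500.0 − 960.000) = -100.750.
Running total after k=2: 3.33263e+08.
Order-3 term: 1/30240 · (120.000 − 120.000) = 0.00000.
Running total after k=3: 3.33263e+08.
Order-4 term: −1/1209600 · (0.00000 − 0.00000) = 0.00000.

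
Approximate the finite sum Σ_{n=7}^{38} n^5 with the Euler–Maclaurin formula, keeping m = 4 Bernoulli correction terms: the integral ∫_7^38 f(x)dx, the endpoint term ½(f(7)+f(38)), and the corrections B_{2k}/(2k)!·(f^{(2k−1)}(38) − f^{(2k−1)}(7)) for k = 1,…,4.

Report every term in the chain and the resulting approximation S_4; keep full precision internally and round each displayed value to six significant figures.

S_4 ≈ 5.42297e+08

∫_7^38 x^5 dx evaluates to 5.01803e+08.
Endpoint term: (f(7) + f(38))/2 = (16807.0 + 7.92352e+07)/2 = 3.96260e+07.
Integral + boundary = 5.41429e+08.
Correction k=1: B_{2}/2! · (f^{(1)}(38) − f^{(1)}(7)) = 1/12 · (1.04257e+07 − 12005.0) = 867806.
Running total after k=1: 5.42297e+08.
Correction k=2: B_{4}/4! · (f^{(3)}(38) − f^{(3)}(7)) = −1/720 · (86640.0 − 2940.00) = -116.250.
Running total after k=2: 5.42297e+08.
Correction k=3: B_{6}/6! · (f^{(5)}(38) − f^{(5)}(7)) = 1/30240 · (120.000 − 120.000) = 0.00000.
Running total after k=3: 5.42297e+08.
Correction k=4: B_{8}/8! · (f^{(7)}(38) − f^{(7)}(7)) = −1/1209600 · (0.00000 − 0.00000) = 0.00000.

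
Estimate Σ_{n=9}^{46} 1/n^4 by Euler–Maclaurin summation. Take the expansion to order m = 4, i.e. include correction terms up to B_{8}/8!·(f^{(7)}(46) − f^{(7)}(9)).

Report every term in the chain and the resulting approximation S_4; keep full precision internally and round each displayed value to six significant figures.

S_4 ≈ 0.000535751

∫_9^46 1/x^4 dx evaluates to 0.000453823.
Boundary: ½(f(9) + f(46)) = ½(0.000152416 + 2.23341e-07) = 7.63196e-05.
Integral + boundary = 0.000530142.
Order-1 term: 1/12 · (-1.94210e-08 − (-6.77404e-05)) = 5.64341e-06.
After k=1: 0.000535786.
Order-2 term: −1/720 · (-2.75345e-10 − (-2.50890e-05)) = -3.48455e-08.
After k=2: 0.000535751.
Order-3 term: 1/30240 · (-7.28700e-12 − (-1.73455e-05)) = 5.73594e-10.
After k=3: 0.000535752.
Order-4 term: −1/1209600 · (-3.09939e-13 − (-1.92728e-05)) = -1.59332e-11.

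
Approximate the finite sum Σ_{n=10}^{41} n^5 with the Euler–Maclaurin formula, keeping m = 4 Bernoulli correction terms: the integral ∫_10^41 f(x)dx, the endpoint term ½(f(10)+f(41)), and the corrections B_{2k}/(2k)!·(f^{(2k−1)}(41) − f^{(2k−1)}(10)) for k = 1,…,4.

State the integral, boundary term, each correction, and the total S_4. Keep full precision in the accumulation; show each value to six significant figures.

S_4 ≈ 8.50669e+08

The integral term ∫_10^41 x^5 dx = 7.91517e+08.
Endpoint term: (f(10) + f(41))/2 = (100000 + 1.15856e+08)/2 = 5.79781e+07.
So far: 8.49495e+08.
Order-1 term: 1/12 · (1.41288e+07 − 50000.0) = 1.17323e+06.
Partial sum through k=1: 8.50669e+08.
Order-2 term: −1/720 · (100860 − 6000.00) = -131.750.
Partial sum through k=2: 8.50669e+08.
Order-3 term: 1/30240 · (120.000 − 120.000) = 0.00000.
Partial sum through k=3: 8.50669e+08.
Order-4 term: −1/1209600 · (0.00000 − 0.00000) = 0.00000.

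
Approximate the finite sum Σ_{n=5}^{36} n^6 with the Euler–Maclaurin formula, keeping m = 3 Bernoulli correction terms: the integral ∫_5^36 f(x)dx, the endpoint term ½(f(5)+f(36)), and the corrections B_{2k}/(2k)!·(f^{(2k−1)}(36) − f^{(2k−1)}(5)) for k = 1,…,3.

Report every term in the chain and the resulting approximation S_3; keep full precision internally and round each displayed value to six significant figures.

Integral: ∫_5^36 x^6 dx = 1.11949e+10.
Boundary: ½(f(5) + f(36)) = ½(15625.0 + 2.17678e+09) = 1.08840e+09.
Integral + boundary = 1.22833e+10.
k=1: B_{2}/(2)! × [f^{(1)}(36) − f^{(1)}(5)] = 1/12 × (3.62797e+08 − 18750.0) = 3.02315e+07.
Running total after k=1: 1.23135e+10.
k=2: B_{4}/(4)! × [f^{(3)}(36) − f^{(3)}(5)] = −1/720 × (5.59872e+06 − 15000.0) = -7755.17.
Running total after k=2: 1.23135e+10.
k=3: B_{6}/(6)! × [f^{(5)}(36) − f^{(5)}(5)] = 1/30240 × (25920.0 − 3600.00) = 0.738095.

S_3 ≈ 1.23135e+10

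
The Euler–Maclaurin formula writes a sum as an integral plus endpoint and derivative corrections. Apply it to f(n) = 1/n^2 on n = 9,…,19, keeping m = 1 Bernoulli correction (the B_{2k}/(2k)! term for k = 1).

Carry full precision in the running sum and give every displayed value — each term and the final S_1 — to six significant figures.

Integral: ∫_9^19 1/x^2 dx = 0.0584795.
Endpoint term: (f(9) + f(19))/2 = (0.0123457 + 0.00277008)/2 = 0.00755788.
Running total after boundary: 0.0660374.
Order-1 term: 1/12 · (-0.000291588 − (-0.00274348)) = 0.000204325.

S_1 ≈ 0.0662417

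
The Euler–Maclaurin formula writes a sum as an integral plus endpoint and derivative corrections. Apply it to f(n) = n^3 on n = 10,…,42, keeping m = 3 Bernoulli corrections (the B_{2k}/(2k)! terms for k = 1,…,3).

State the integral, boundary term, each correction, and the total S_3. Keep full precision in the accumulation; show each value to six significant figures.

S_3 ≈ 813384

The integral term ∫_10^42 x^3 dx = 775424.
Endpoint term: (f(10) + f(42))/2 = (1000.00 + 74088.0)/2 = 37544.0.
So far: 812968.
k=1: B_{2}/(2)! × [f^{(1)}(42) − f^{(1)}(10)] = 1/12 × (5292.00 − 300.000) = 416.000.
Running total after k=1: 813384.
k=2: B_{4}/(4)! × [f^{(3)}(42) − f^{(3)}(10)] = −1/720 × (6.00000 − 6.00000) = 0.00000.
Running total after k=2: 813384.
k=3: B_{6}/(6)! × [f^{(5)}(42) − f^{(5)}(10)] = 1/30240 × (0.00000 − 0.00000) = 0.00000.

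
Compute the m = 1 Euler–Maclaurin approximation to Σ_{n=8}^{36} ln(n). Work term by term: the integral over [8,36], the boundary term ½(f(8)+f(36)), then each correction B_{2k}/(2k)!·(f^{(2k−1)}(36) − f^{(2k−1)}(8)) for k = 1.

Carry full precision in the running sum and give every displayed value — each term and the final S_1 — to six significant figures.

S_1 ≈ 87.1945

The integral term ∫_8^36 ln(x) dx = 84.3711.
Endpoint term: (f(8) + f(36))/2 = (2.07944 + 3.58352)/2 = 2.83148.
So far: 87.2026.
Order-1 term: 1/12 · (0.0277778 − 0.125000) = -0.00810185.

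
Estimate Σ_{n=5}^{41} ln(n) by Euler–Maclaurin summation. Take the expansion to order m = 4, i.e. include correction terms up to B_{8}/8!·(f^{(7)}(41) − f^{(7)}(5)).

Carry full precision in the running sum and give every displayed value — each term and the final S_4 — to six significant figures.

S_4 ≈ 110.856

∫_5^41 ln(x) dx evaluates to 108.209.
Endpoint term: (f(5) + f(41))/2 = (1.60944 + 3.71357)/2 = 2.66150.
Integral + boundary = 110.871.
Correction k=1: B_{2}/2! · (f^{(1)}(41) − f^{(1)}(5)) = 1/12 · (0.0243902 − 0.200000) = -0.0146341.
Partial sum through k=1: 110.856.
Correction k=2: B_{4}/4! · (f^{(3)}(41) − f^{(3)}(5)) = −1/720 · (2.90187e-05 − 0.0160000) = 2.21819e-05.
Partial sum through k=2: 110.856.
Correction k=3: B_{6}/6! · (f^{(5)}(41) − f^{(5)}(5)) = 1/30240 · (2.07153e-07 − 0.00768000) = -2.53961e-07.
Partial sum through k=3: 110.856.
Correction k=4: B_{8}/8! · (f^{(7)}(41) − f^{(7)}(5)) = −1/1209600 · (3.69697e-09 − 0.00921600) = 7.61904e-09.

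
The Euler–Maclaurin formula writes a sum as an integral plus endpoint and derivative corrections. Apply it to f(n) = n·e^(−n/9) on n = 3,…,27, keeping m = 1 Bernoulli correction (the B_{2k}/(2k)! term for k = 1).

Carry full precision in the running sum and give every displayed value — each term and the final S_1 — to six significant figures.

S_1 ≈ 62.9532

The integral term ∫_3^27 x·e^(−x/9) dx = 61.2544.
½[f(3) + f(27)] = ½[2.14959 + 1.34425] = 1.74692.
So far: 63.0013.
Correction k=1: B_{2}/2! · (f^{(1)}(27) − f^{(1)}(3)) = 1/12 · (-0.0995741 − 0.477688) = -0.0481051.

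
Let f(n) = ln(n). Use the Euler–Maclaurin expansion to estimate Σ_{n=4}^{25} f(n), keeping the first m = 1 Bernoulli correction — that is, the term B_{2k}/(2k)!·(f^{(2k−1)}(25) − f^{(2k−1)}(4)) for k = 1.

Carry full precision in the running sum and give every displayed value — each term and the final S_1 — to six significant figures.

S_1 ≈ 56.2118

Integral: ∫_4^25 ln(x) dx = 53.9267.
½[f(4) + f(25)] = ½[1.38629 + 3.21888] = 2.30259.
Integral + boundary = 56.2293.
Order-1 term: 1/12 · (0.0400000 − 0.250000) = -0.0175000.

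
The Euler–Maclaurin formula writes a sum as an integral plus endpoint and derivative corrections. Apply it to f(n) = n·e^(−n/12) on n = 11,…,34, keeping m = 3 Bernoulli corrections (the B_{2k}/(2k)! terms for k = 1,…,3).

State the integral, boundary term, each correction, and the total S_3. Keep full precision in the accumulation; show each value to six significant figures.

The integral term ∫_11^34 x·e^(−x/12) dx = 77.8918.
Endpoint term: (f(11) + f(34))/2 = (4.39835 + 1.99976)/2 = 3.19905.
So far: 81.0909.
Order-1 term: 1/12 · (-0.107830 − 0.0333208) = -0.0117626.
Partial sum through k=1: 81.0791.
Order-2 term: −1/720 · (6.80746e-05 − 0.00578486) = 7.93998e-06.
Partial sum through k=2: 81.0791.
Order-3 term: 1/30240 · (6.14563e-06 − 7.87384e-05) = -2.40055e-09.

S_3 ≈ 81.0791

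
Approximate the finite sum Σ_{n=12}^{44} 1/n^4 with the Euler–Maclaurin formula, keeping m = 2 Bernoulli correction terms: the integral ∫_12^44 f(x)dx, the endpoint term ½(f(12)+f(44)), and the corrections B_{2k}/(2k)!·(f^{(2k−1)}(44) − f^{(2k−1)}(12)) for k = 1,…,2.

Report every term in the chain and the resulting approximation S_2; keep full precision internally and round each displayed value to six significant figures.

∫_12^44 1/x^4 dx evaluates to 0.000188988.
½[f(12) + f(44)] = ½[4.82253e-05 + 2.66802e-07] = 2.42461e-05.
So far: 0.000213234.
Correction k=1: B_{2}/2! · (f^{(1)}(44) − f^{(1)}(12)) = 1/12 · (-2.42547e-08 − (-1.60751e-05)) = 1.33757e-06.
Partial sum through k=1: 0.000214572.
Correction k=2: B_{4}/4! · (f^{(3)}(44) − f^{(3)}(12)) = −1/720 · (-3.75848e-10 − (-3.34898e-06)) = -4.65084e-09.

S_2 ≈ 0.000214567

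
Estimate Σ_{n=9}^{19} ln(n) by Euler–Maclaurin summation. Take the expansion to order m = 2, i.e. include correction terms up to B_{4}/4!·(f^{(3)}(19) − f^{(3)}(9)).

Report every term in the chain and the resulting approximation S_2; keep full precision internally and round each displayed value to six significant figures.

The integral term ∫_9^19 ln(x) dx = 26.1693.
Boundary: ½(f(9) + f(19)) = ½(2.19722 + 2.94444) = 2.57083.
Integral + boundary = 28.7402.
k=1: B_{2}/(2)! × [f^{(1)}(19) − f^{(1)}(9)] = 1/12 × (0.0526316 − 0.111111) = -0.00487329.
After k=1: 28.7353.
k=2: B_{4}/(4)! × [f^{(3)}(19) − f^{(3)}(9)] = −1/720 × (0.000291588 − 0.00274348) = 3.40541e-06.

S_2 ≈ 28.7353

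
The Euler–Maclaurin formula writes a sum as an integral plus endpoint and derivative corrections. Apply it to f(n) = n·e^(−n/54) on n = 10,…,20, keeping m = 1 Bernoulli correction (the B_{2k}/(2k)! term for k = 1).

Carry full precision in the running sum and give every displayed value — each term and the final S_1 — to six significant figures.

Integral: ∫_10^20 x·e^(−x/54) dx = 112.612.
½[f(10) + f(20)] = ½[8.30950 + 13.8096] = 11.0595.
So far: 123.672.
Correction k=1: B_{2}/2! · (f^{(1)}(20) − f^{(1)}(10)) = 1/12 · (0.434746 − 0.677071) = -0.0201937.

S_1 ≈ 123.652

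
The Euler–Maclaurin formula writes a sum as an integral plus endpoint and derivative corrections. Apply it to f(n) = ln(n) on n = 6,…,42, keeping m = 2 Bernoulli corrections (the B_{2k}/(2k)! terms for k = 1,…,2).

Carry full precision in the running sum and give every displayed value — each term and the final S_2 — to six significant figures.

S_2 ≈ 112.984

Integral: ∫_6^42 ln(x) dx = 110.232.
½[f(6) + f(42)] = ½[1.79176 + 3.73767] = 2.76471.
So far: 112.996.
k=1: B_{2}/(2)! × [f^{(1)}(42) − f^{(1)}(6)] = 1/12 × (0.0238095 − 0.166667) = -0.0119048.
Running total after k=1: 112.984.
k=2: B_{4}/(4)! × [f^{(3)}(42) − f^{(3)}(6)] = −1/720 × (2.69949e-05 − 0.00925926) = 1.28226e-05.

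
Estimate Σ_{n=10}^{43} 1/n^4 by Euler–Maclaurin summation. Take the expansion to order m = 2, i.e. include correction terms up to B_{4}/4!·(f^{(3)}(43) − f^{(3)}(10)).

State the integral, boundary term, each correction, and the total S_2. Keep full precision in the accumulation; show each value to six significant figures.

S_2 ≈ 0.000382601

∫_10^43 1/x^4 dx evaluates to 0.000329141.
½[f(10) + f(43)] = ½[0.000100000 + 2.92500e-07] = 5.01463e-05.
So far: 0.000379287.
k=1: B_{2}/(2)! × [f^{(1)}(43) − f^{(1)}(10)] = 1/12 × (-2.72093e-08 − (-4.00000e-05)) = 3.33107e-06.
Running total after k=1: 0.000382618.
k=2: B_{4}/(4)! × [f^{(3)}(43) − f^{(3)}(10)] = −1/720 × (-4.41471e-10 − (-1.20000e-05)) = -1.66661e-08.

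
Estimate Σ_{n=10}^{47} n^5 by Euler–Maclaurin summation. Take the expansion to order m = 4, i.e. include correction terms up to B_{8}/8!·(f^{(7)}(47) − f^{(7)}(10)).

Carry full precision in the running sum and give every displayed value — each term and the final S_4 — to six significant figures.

S_4 ≈ 1.91312e+09

Integral: ∫_10^47 x^5 dx = 1.79637e+09.
Endpoint term: (f(10) + f(47))/2 = (100000 + 2.29345e+08)/2 = 1.14723e+08.
Integral + boundary = 1.91109e+09.
k=1: B_{2}/(2)! × [f^{(1)}(47) − f^{(1)}(10)] = 1/12 × (2.43984e+07 − 50000.0) = 2.02903e+06.
After k=1: 1.91312e+09.
k=2: B_{4}/(4)! × [f^{(3)}(47) − f^{(3)}(10)] = −1/720 × (132540 − 6000.00) = -175.750.
After k=2: 1.91312e+09.
k=3: B_{6}/(6)! × [f^{(5)}(47) − f^{(5)}(10)] = 1/30240 × (120.000 − 120.000) = 0.00000.
After k=3: 1.91312e+09.
k=4: B_{8}/(8)! × [f^{(7)}(47) − f^{(7)}(10)] = −1/1209600 × (0.00000 − 0.00000) = 0.00000.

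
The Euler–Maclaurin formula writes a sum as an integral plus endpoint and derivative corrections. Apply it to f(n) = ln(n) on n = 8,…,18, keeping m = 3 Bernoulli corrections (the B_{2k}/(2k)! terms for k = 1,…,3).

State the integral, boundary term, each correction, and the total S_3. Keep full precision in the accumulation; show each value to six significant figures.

The integral term ∫_8^18 ln(x) dx = 25.3912.
Endpoint term: (f(8) + f(18))/2 = (2.07944 + 2.89037)/2 = 2.48491.
So far: 27.8761.
Correction k=1: B_{2}/2! · (f^{(1)}(18) − f^{(1)}(8)) = 1/12 · (0.0555556 − 0.125000) = -0.00578704.
Partial sum through k=1: 27.8703.
Correction k=2: B_{4}/4! · (f^{(3)}(18) − f^{(3)}(8)) = −1/720 · (0.000342936 − 0.00390625) = 4.94905e-06.
Partial sum through k=2: 27.8703.
Correction k=3: B_{6}/6! · (f^{(5)}(18) − f^{(5)}(8)) = 1/30240 · (1.27013e-05 − 0.000732422) = -2.38003e-08.

S_3 ≈ 27.8703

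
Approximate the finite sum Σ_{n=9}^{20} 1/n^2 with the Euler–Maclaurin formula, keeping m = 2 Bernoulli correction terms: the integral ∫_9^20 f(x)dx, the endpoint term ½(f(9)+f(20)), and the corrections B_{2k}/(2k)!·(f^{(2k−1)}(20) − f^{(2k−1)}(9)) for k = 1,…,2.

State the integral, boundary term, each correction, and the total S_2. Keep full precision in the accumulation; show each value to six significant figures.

Integral: ∫_9^20 1/x^2 dx = 0.0611111.
½[f(9) + f(20)] = ½[0.0123457 + 0.00250000] = 0.00742284.
Integral + boundary = 0.0685340.
Correction k=1: B_{2}/2! · (f^{(1)}(20) − f^{(1)}(9)) = 1/12 · (-0.000250000 − (-0.00274348)) = 0.000207790.
After k=1: 0.0687417.
Correction k=2: B_{4}/4! · (f^{(3)}(20) − f^{(3)}(9)) = −1/720 · (-7.50000e-06 − (-0.000406442)) = -5.54086e-07.

S_2 ≈ 0.0687412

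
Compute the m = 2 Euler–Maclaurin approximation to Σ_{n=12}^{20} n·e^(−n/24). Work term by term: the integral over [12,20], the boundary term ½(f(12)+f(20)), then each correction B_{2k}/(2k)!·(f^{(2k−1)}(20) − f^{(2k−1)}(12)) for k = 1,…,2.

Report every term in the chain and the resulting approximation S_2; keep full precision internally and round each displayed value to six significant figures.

S_2 ≈ 73.0727

∫_12^20 x·e^(−x/24) dx evaluates to 65.1068.
Boundary: ½(f(12) + f(20)) = ½(7.27837 + 8.69196) = 7.98517.
Integral + boundary = 73.0919.
Order-1 term: 1/12 · (0.0724330 − 0.303265) = -0.0192360.
Partial sum through k=1: 73.0727.
Order-2 term: −1/720 · (0.00163477 − 0.00263251) = 1.38575e-06.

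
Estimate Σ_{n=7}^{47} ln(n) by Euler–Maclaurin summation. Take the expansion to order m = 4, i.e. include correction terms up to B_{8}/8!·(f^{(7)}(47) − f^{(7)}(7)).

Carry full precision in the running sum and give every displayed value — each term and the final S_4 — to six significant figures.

S_4 ≈ 130.223

The integral term ∫_7^47 ln(x) dx = 127.336.
Boundary: ½(f(7) + f(47)) = ½(1.94591 + 3.85015) = 2.89803.
So far: 130.234.
Correction k=1: B_{2}/2! · (f^{(1)}(47) − f^{(1)}(7)) = 1/12 · (0.0212766 − 0.142857) = -0.0101317.
After k=1: 130.223.
Correction k=2: B_{4}/4! · (f^{(3)}(47) − f^{(3)}(7)) = −1/720 · (1.92636e-05 − 0.00583090) = 8.07172e-06.
After k=2: 130.223.
Correction k=3: B_{6}/6! · (f^{(5)}(47) − f^{(5)}(7)) = 1/30240 · (1.04646e-07 − 0.00142798) = -4.72180e-08.
After k=3: 130.223.
Correction k=4: B_{8}/8! · (f^{(7)}(47) − f^{(7)}(7)) = −1/1209600 · (1.42117e-09 − 0.000874271) = 7.22776e-10.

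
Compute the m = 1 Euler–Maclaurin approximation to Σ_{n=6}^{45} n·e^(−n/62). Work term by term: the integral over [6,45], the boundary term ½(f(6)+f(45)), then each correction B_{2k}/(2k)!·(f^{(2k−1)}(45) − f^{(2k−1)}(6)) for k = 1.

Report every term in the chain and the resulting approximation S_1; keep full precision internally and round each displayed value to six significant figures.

The integral term ∫_6^45 x·e^(−x/62) dx = 616.701.
½[f(6) + f(45)] = ½[5.44657 + 21.7770] = 13.6118.
Running total after boundary: 630.313.
Order-1 term: 1/12 · (0.132692 − 0.819913) = -0.0572685.

S_1 ≈ 630.256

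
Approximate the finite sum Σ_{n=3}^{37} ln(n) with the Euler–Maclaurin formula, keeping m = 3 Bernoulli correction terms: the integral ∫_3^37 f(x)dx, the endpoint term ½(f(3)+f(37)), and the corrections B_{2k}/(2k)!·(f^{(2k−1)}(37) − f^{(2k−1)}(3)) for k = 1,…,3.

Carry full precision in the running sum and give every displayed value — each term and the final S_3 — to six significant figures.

S_3 ≈ 98.6375

Integral: ∫_3^37 ln(x) dx = 96.3081.
Boundary: ½(f(3) + f(37)) = ½(1.09861 + 3.61092) = 2.35477.
So far: 98.6629.
Order-1 term: 1/12 · (0.0270270 − 0.333333) = -0.0255255.
Partial sum through k=1: 98.6374.
Order-2 term: −1/720 · (3.94843e-05 − 0.0740741) = 0.000102826.
Partial sum through k=2: 98.6375.
Order-3 term: 1/30240 · (3.46101e-07 − 0.0987654) = -3.26604e-06.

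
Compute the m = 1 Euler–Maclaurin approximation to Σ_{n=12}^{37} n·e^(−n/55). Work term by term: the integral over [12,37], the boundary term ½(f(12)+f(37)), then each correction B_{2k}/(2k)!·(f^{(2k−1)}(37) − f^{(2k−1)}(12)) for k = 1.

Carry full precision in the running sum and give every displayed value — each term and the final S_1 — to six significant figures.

∫_12^37 x·e^(−x/55) dx evaluates to 380.470.
Boundary: ½(f(12) + f(37)) = ½(9.64775 + 18.8817) = 14.2647.
Integral + boundary = 394.735.
Correction k=1: B_{2}/2! · (f^{(1)}(37) − f^{(1)}(12)) = 1/12 · (0.167012 − 0.628566) = -0.0384628.

S_1 ≈ 394.696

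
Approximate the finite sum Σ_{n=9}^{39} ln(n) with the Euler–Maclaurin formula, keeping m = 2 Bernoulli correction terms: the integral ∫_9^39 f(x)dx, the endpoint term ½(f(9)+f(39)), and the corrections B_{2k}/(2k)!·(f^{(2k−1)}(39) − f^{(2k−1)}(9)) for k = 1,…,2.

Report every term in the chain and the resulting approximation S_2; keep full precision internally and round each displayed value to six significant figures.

S_2 ≈ 96.0272

∫_9^39 ln(x) dx evaluates to 93.1039.
½[f(9) + f(39)] = ½[2.19722 + 3.66356] = 2.93039.
So far: 96.0343.
Order-1 term: 1/12 · (0.0256410 − 0.111111) = -0.00712251.
Running total after k=1: 96.0272.
Order-2 term: −1/720 · (3.37160e-05 − 0.00274348) = 3.76357e-06.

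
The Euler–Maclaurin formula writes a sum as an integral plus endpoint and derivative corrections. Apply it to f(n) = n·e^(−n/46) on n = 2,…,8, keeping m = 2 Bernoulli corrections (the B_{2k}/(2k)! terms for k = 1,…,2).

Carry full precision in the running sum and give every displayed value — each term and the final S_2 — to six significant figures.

Integral: ∫_2^8 x·e^(−x/46) dx = 26.5780.
Boundary: ½(f(2) + f(8)) = ½(1.91491 + 6.72296) = 4.31893.
So far: 30.8970.
Order-1 term: 1/12 · (0.694219 − 0.915825) = -0.0184672.
Running total after k=1: 30.8785.
Order-2 term: −1/720 · (0.00112238 − 0.00133777) = 2.99158e-07.

S_2 ≈ 30.8785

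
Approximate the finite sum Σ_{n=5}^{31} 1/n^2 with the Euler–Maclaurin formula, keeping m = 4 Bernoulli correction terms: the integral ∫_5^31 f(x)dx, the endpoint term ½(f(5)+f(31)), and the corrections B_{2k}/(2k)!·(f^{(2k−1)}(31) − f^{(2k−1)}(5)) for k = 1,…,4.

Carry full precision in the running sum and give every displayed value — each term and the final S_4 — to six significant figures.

S_4 ≈ 0.189580

Integral: ∫_5^31 1/x^2 dx = 0.167742.
½[f(5) + f(31)] = ½[0.0400000 + 0.00104058] = 0.0205203.
Running total after boundary: 0.188262.
Correction k=1: B_{2}/2! · (f^{(1)}(31) − f^{(1)}(5)) = 1/12 · (-6.71344e-05 − (-0.0160000)) = 0.00132774.
Partial sum through k=1: 0.189590.
Correction k=2: B_{4}/4! · (f^{(3)}(31) − f^{(3)}(5)) = −1/720 · (-8.38306e-07 − (-0.00768000)) = -1.06655e-05.
Partial sum through k=2: 0.189579.
Correction k=3: B_{6}/6! · (f^{(5)}(31) − f^{(5)}(5)) = 1/30240 · (-2.61698e-08 − (-0.00921600)) = 3.04761e-07.
Partial sum through k=3: 0.189580.
Correction k=4: B_{8}/8! · (f^{(7)}(31) − f^{(7)}(5)) = −1/1209600 · (-1.52498e-09 − (-0.0206438)) = -1.70667e-08.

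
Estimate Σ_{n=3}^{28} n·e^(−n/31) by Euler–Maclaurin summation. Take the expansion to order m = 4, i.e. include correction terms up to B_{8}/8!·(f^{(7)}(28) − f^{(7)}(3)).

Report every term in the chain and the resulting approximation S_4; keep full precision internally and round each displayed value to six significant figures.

S_4 ≈ 222.529

Integral: ∫_3^28 x·e^(−x/31) dx = 215.559.
½[f(3) + f(28)] = ½[2.72328 + 11.3473] = 7.03529.
So far: 222.594.
Order-1 term: 1/12 · (0.0392187 − 0.819913) = -0.0650579.
Partial sum through k=1: 222.529.
Order-2 term: −1/720 · (0.000884224 − 0.00274239) = 2.58078e-06.
Partial sum through k=2: 222.529.
Order-3 term: 1/30240 · (1.79775e-06 − 4.81955e-06) = -9.99273e-11.
Partial sum through k=3: 222.529.
Order-4 term: −1/1209600 · (2.78397e-09 − 7.06079e-09) = 3.53574e-15.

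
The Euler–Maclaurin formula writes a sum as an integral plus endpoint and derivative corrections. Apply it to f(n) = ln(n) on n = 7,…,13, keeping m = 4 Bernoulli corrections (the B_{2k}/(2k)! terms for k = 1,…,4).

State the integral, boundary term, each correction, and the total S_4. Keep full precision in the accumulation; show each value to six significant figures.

∫_7^13 ln(x) dx evaluates to 13.7230.
Endpoint term: (f(7) + f(13))/2 = (1.94591 + 2.56495)/2 = 2.25543.
Integral + boundary = 15.9784.
Order-1 term: 1/12 · (0.0769231 − 0.142857) = -0.00549451.
Partial sum through k=1: 15.9729.
Order-2 term: −1/720 · (0.000910332 − 0.00583090) = 6.83413e-06.
Partial sum through k=2: 15.9729.
Order-3 term: 1/30240 · (6.46390e-05 − 0.00142798) = -4.50839e-08.
Partial sum through k=3: 15.9729.
Order-4 term: −1/1209600 · (1.14744e-05 − 0.000874271) = 7.13291e-10.

S_4 ≈ 15.9729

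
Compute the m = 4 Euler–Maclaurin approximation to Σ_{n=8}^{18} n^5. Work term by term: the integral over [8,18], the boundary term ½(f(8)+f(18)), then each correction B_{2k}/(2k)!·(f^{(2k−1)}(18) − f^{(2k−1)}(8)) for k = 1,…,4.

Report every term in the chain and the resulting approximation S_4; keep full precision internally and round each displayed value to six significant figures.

S_4 ≈ 6.62819e+06

Integral: ∫_8^18 x^5 dx = 5.62501e+06.
½[f(8) + f(18)] = ½[32768.0 + 1.88957e+06] = 961168.
Integral + boundary = 6.58618e+06.
k=1: B_{2}/(2)! × [f^{(1)}(18) − f^{(1)}(8)] = 1/12 × (524880 − 20480.0) = 42033.3.
Partial sum through k=1: 6.62821e+06.
k=2: B_{4}/(4)! × [f^{(3)}(18) − f^{(3)}(8)] = −1/720 × (19440.0 − 3840.00) = -21.6667.
Partial sum through k=2: 6.62819e+06.
k=3: B_{6}/(6)! × [f^{(5)}(18) − f^{(5)}(8)] = 1/30240 × (120.000 − 120.000) = 0.00000.
Partial sum through k=3: 6.62819e+06.
k=4: B_{8}/(8)! × [f^{(7)}(18) − f^{(7)}(8)] = −1/1209600 × (0.00000 − 0.00000) = 0.00000.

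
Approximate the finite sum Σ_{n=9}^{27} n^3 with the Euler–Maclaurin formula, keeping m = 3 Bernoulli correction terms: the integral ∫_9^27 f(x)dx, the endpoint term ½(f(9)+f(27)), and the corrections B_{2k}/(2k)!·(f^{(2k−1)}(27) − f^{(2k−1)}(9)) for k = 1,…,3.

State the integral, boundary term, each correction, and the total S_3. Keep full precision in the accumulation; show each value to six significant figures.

∫_9^27 x^3 dx evaluates to 131220.
Boundary: ½(f(9) + f(27)) = ½(729.000 + 19683.0) = 10206.0.
So far: 141426.
Order-1 term: 1/12 · (2187.00 − 243.000) = 162.000.
Running total after k=1: 141588.
Order-2 term: −1/720 · (6.00000 − 6.00000) = 0.00000.
Running total after k=2: 141588.
Order-3 term: 1/30240 · (0.00000 − 0.00000) = 0.00000.

S_3 ≈ 141588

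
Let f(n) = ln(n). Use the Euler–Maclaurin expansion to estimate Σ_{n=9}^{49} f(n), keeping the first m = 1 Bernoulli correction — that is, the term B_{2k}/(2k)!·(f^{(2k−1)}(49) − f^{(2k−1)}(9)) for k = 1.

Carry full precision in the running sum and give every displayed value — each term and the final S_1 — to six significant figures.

S_1 ≈ 133.961

The integral term ∫_9^49 ln(x) dx = 130.924.
½[f(9) + f(49)] = ½[2.19722 + 3.89182] = 3.04452.
Integral + boundary = 133.969.
Correction k=1: B_{2}/2! · (f^{(1)}(49) − f^{(1)}(9)) = 1/12 · (0.0204082 − 0.111111) = -0.00755858.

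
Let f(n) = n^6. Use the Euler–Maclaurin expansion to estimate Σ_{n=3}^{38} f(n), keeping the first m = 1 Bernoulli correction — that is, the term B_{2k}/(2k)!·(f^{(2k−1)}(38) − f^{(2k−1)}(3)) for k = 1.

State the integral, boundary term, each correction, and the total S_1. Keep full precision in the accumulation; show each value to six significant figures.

The integral term ∫_3^38 x^6 dx = 1.63451e+10.
½[f(3) + f(38)] = ½[729.000 + 3.01094e+09] = 1.50547e+09.
Running total after boundary: 1.78506e+10.
Order-1 term: 1/12 · (4.75411e+08 − 1458.00) = 3.96175e+07.

S_1 ≈ 1.78902e+10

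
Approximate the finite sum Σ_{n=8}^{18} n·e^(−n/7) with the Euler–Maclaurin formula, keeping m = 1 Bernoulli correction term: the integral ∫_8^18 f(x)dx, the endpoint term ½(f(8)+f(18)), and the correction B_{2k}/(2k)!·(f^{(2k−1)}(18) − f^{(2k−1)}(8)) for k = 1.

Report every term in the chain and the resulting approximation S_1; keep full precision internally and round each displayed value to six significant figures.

Integral: ∫_8^18 x·e^(−x/7) dx = 20.1106.
Endpoint term: (f(8) + f(18))/2 = (2.55125 + 1.37567)/2 = 1.96346.
So far: 22.0741.
k=1: B_{2}/(2)! × [f^{(1)}(18) − f^{(1)}(8)] = 1/12 × (-0.120098 − (-0.0455581)) = -0.00621170.

S_1 ≈ 22.0678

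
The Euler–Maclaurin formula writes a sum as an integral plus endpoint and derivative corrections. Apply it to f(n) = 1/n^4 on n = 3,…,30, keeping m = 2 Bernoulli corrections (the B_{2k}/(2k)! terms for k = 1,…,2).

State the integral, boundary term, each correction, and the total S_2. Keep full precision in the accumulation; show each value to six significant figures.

S_2 ≈ 0.0198023

The integral term ∫_3^30 1/x^4 dx = 0.0123333.
½[f(3) + f(30)] = ½[0.0123457 + 1.23457e-06] = 0.00617346.
So far: 0.0185068.
k=1: B_{2}/(2)! × [f^{(1)}(30) − f^{(1)}(3)] = 1/12 × (-1.64609e-07 − (-0.0164609)) = 0.00137173.
Running total after k=1: 0.0198785.
k=2: B_{4}/(4)! × [f^{(3)}(30) − f^{(3)}(3)] = −1/720 × (-5.48697e-09 − (-0.0548697)) = -7.62079e-05.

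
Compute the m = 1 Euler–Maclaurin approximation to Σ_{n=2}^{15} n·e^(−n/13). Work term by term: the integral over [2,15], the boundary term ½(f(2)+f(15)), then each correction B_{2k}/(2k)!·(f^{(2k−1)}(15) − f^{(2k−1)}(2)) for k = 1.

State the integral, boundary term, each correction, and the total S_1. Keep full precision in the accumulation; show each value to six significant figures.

S_1 ≈ 55.5390

The integral term ∫_2^15 x·e^(−x/13) dx = 52.3804.
Endpoint term: (f(2) + f(15))/2 = (1.71481 + 4.73132)/2 = 3.22306.
Integral + boundary = 55.6035.
k=1: B_{2}/(2)! × [f^{(1)}(15) − f^{(1)}(2)] = 1/12 × (-0.0485263 − 0.725496) = -0.0645018.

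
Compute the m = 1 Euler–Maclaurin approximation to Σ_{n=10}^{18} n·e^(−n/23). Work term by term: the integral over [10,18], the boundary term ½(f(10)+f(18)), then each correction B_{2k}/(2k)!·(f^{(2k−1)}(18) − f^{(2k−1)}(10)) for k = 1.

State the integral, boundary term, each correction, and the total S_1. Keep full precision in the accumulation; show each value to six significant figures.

Integral: ∫_10^18 x·e^(−x/23) dx = 60.2300.
½[f(10) + f(18)] = ½[6.47405 + 8.22981] = 7.35193.
So far: 67.5820.
k=1: B_{2}/(2)! × [f^{(1)}(18) − f^{(1)}(10)] = 1/12 × (0.0993939 − 0.365925) = -0.0222109.

S_1 ≈ 67.5598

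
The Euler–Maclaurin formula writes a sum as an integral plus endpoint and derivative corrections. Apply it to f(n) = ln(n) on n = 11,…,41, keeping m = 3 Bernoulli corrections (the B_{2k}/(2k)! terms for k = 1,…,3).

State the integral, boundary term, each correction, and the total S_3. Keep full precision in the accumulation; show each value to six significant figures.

S_3 ≈ 98.9298

The integral term ∫_11^41 ln(x) dx = 95.8796.
½[f(11) + f(41)] = ½[2.39790 + 3.71357] = 3.05573.
So far: 98.9353.
k=1: B_{2}/(2)! × [f^{(1)}(41) − f^{(1)}(11)] = 1/12 × (0.0243902 − 0.0909091) = -0.00554324.
Partial sum through k=1: 98.9298.
k=2: B_{4}/(4)! × [f^{(3)}(41) − f^{(3)}(11)] = −1/720 × (2.90187e-05 − 0.00150263) = 2.04668e-06.
Partial sum through k=2: 98.9298.
k=3: B_{6}/(6)! × [f^{(5)}(41) − f^{(5)}(11)] = 1/30240 × (2.07153e-07 − 0.000149021) = -4.92110e-09.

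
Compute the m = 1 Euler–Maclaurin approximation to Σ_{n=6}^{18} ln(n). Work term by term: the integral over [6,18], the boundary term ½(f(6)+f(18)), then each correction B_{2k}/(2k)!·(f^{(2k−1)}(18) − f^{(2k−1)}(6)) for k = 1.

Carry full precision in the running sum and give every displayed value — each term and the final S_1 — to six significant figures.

S_1 ≈ 31.6079

The integral term ∫_6^18 ln(x) dx = 29.2761.
Boundary: ½(f(6) + f(18)) = ½(1.79176 + 2.89037) = 2.34107.
So far: 31.6172.
k=1: B_{2}/(2)! × [f^{(1)}(18) − f^{(1)}(6)] = 1/12 × (0.0555556 − 0.166667) = -0.00925926.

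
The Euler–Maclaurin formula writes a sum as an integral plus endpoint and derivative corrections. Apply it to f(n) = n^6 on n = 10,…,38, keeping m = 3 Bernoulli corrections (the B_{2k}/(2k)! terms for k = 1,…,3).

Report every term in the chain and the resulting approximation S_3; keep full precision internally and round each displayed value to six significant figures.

S_3 ≈ 1.78892e+10

∫_10^38 x^6 dx evaluates to 1.63437e+10.
½[f(10) + f(38)] = ½[1.00000e+06 + 3.01094e+09] = 1.50597e+09.
So far: 1.78496e+10.
Correction k=1: B_{2}/2! · (f^{(1)}(38) − f^{(1)}(10)) = 1/12 · (4.75411e+08 − 600000) = 3.95676e+07.
After k=1: 1.78892e+10.
Correction k=2: B_{4}/4! · (f^{(3)}(38) − f^{(3)}(10)) = −1/720 · (6.58464e+06 − 120000) = -8978.67.
After k=2: 1.78892e+10.
Correction k=3: B_{6}/6! · (f^{(5)}(38) − f^{(5)}(10)) = 1/30240 · (27360.0 − 7200.00) = 0.666667.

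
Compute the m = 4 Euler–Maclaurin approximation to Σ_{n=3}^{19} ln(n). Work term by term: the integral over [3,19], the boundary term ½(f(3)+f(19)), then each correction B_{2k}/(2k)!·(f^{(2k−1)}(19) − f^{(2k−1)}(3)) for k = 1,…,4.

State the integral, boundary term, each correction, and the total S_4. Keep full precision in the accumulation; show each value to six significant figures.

S_4 ≈ 38.6467

Integral: ∫_3^19 ln(x) dx = 36.6485.
Endpoint term: (f(3) + f(19))/2 = (1.09861 + 2.94444)/2 = 2.02153.
Running total after boundary: 38.6700.
Correction k=1: B_{2}/2! · (f^{(1)}(19) − f^{(1)}(3)) = 1/12 · (0.0526316 − 0.333333) = -0.0233918.
After k=1: 38.6466.
Correction k=2: B_{4}/4! · (f^{(3)}(19) − f^{(3)}(3)) = −1/720 · (0.000291588 − 0.0740741) = 0.000102476.
After k=2: 38.6467.
Correction k=3: B_{6}/6! · (f^{(5)}(19) − f^{(5)}(3)) = 1/30240 · (9.69267e-06 − 0.0987654) = -3.26573e-06.
After k=3: 38.6467.
Correction k=4: B_{8}/8! · (f^{(7)}(19) − f^{(7)}(3)) = −1/1209600 · (8.05485e-07 − 0.329218) = 2.72170e-07.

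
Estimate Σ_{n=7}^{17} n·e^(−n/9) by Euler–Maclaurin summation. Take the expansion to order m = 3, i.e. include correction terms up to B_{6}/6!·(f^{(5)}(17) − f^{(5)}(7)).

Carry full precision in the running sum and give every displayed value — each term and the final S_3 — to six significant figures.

S_3 ≈ 33.6410

Integral: ∫_7^17 x·e^(−x/9) dx = 30.7672.
Boundary: ½(f(7) + f(17)) = ½(3.21598 + 2.57108) = 2.89353.
Integral + boundary = 33.6607.
Correction k=1: B_{2}/2! · (f^{(1)}(17) − f^{(1)}(7)) = 1/12 · (-0.134435 − 0.102095) = -0.0197108.
After k=1: 33.6410.
Correction k=2: B_{4}/4! · (f^{(3)}(17) − f^{(3)}(7)) = −1/720 · (0.00207462 − 0.0126043) = 1.46245e-05.
After k=2: 33.6410.
Correction k=3: B_{6}/6! · (f^{(5)}(17) − f^{(5)}(7)) = 1/30240 · (7.17152e-05 − 0.000295656) = -7.40544e-09.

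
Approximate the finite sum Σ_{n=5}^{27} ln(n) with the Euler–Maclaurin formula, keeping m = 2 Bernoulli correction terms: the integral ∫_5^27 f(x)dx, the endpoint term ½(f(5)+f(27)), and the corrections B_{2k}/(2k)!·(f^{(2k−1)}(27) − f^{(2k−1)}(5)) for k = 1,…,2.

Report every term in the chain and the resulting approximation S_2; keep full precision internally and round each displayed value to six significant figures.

S_2 ≈ 61.3795

Integral: ∫_5^27 ln(x) dx = 58.9404.
Boundary: ½(f(5) + f(27)) = ½(1.60944 + 3.29584) = 2.45264.
So far: 61.3930.
Order-1 term: 1/12 · (0.0370370 − 0.200000) = -0.0135802.
Partial sum through k=1: 61.3795.
Order-2 term: −1/720 · (0.000101611 − 0.0160000) = 2.20811e-05.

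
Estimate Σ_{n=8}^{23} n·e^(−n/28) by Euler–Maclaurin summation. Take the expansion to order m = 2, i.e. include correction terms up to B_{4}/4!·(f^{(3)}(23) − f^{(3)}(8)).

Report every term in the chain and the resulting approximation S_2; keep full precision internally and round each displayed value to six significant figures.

S_2 ≈ 137.476

∫_8^23 x·e^(−x/28) dx evaluates to 129.451.
½[f(8) + f(23)] = ½[6.01182 + 10.1155] = 8.06364.
Running total after boundary: 137.514.
Correction k=1: B_{2}/2! · (f^{(1)}(23) − f^{(1)}(8)) = 1/12 · (0.0785362 − 0.536769) = -0.0381861.
Running total after k=1: 137.476.
Correction k=2: B_{4}/4! · (f^{(3)}(23) − f^{(3)}(8)) = −1/720 · (0.00122212 − 0.00260169) = 1.91607e-06.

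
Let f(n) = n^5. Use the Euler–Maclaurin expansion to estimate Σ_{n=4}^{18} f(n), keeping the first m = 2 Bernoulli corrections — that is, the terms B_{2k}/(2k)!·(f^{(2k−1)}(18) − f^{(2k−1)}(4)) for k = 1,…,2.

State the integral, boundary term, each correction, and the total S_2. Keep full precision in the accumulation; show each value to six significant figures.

S_2 ≈ 6.65692e+06

The integral term ∫_4^18 x^5 dx = 5.66802e+06.
Boundary: ½(f(4) + f(18)) = ½(1024.00 + 1.88957e+06) = 945296.
Running total after boundary: 6.61332e+06.
Correction k=1: B_{2}/2! · (f^{(1)}(18) − f^{(1)}(4)) = 1/12 · (524880 − 1280.00) = 43633.3.
Partial sum through k=1: 6.65695e+06.
Correction k=2: B_{4}/4! · (f^{(3)}(18) − f^{(3)}(4)) = −1/720 · (19440.0 − 960.000) = -25.6667.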